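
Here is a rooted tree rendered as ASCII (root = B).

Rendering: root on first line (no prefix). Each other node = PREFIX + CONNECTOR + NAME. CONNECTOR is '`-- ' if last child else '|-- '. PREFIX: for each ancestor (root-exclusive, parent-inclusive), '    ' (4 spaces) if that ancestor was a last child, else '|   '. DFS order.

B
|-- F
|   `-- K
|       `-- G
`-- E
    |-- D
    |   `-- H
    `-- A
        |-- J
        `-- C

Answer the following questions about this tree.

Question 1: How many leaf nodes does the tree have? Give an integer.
Answer: 4

Derivation:
Leaves (nodes with no children): C, G, H, J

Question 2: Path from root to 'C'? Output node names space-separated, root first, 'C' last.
Walk down from root: B -> E -> A -> C

Answer: B E A C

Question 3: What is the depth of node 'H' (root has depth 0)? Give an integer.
Answer: 3

Derivation:
Path from root to H: B -> E -> D -> H
Depth = number of edges = 3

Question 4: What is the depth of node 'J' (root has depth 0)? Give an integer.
Path from root to J: B -> E -> A -> J
Depth = number of edges = 3

Answer: 3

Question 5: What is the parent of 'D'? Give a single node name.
Answer: E

Derivation:
Scan adjacency: D appears as child of E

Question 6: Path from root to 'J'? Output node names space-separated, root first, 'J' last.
Walk down from root: B -> E -> A -> J

Answer: B E A J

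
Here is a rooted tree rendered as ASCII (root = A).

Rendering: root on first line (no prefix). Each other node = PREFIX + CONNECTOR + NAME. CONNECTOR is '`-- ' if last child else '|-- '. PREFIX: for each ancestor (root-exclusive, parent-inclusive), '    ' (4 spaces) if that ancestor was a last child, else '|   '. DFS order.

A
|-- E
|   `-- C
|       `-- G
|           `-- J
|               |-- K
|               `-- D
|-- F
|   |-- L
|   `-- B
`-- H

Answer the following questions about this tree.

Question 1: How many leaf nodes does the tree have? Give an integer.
Leaves (nodes with no children): B, D, H, K, L

Answer: 5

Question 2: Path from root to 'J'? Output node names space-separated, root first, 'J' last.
Walk down from root: A -> E -> C -> G -> J

Answer: A E C G J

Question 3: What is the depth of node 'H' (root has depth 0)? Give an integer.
Answer: 1

Derivation:
Path from root to H: A -> H
Depth = number of edges = 1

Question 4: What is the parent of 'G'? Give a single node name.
Scan adjacency: G appears as child of C

Answer: C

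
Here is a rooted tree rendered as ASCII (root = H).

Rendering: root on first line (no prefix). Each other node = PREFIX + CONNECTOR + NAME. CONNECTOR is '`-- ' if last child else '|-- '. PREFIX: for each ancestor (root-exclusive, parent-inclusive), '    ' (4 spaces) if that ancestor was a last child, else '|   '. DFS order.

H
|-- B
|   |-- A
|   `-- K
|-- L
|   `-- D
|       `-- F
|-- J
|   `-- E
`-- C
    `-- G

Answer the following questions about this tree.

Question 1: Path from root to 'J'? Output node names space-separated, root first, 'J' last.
Walk down from root: H -> J

Answer: H J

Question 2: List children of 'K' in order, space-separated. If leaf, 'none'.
Node K's children (from adjacency): (leaf)

Answer: none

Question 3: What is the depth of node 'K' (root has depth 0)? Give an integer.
Answer: 2

Derivation:
Path from root to K: H -> B -> K
Depth = number of edges = 2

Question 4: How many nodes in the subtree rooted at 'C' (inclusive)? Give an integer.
Answer: 2

Derivation:
Subtree rooted at C contains: C, G
Count = 2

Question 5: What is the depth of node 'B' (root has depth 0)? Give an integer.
Path from root to B: H -> B
Depth = number of edges = 1

Answer: 1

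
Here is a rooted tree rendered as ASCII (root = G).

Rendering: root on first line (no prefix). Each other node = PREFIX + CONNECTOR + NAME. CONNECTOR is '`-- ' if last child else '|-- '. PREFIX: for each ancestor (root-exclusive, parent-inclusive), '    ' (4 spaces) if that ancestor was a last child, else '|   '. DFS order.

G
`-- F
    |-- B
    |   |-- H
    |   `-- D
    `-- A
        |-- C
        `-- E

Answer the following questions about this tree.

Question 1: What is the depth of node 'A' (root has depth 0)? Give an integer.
Path from root to A: G -> F -> A
Depth = number of edges = 2

Answer: 2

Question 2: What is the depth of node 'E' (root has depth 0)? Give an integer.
Answer: 3

Derivation:
Path from root to E: G -> F -> A -> E
Depth = number of edges = 3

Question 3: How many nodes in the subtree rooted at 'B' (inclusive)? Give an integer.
Subtree rooted at B contains: B, D, H
Count = 3

Answer: 3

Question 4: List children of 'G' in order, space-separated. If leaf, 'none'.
Node G's children (from adjacency): F

Answer: F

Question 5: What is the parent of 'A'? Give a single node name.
Scan adjacency: A appears as child of F

Answer: F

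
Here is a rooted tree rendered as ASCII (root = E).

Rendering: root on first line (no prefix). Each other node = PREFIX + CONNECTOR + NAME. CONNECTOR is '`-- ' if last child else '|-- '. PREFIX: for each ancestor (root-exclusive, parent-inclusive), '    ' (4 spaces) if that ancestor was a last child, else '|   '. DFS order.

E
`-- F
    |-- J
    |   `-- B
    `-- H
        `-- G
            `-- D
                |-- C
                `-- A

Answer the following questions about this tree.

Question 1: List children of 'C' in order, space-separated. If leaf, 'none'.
Node C's children (from adjacency): (leaf)

Answer: none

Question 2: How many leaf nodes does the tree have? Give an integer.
Leaves (nodes with no children): A, B, C

Answer: 3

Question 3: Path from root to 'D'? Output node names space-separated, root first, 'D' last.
Walk down from root: E -> F -> H -> G -> D

Answer: E F H G D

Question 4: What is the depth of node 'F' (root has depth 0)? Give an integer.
Answer: 1

Derivation:
Path from root to F: E -> F
Depth = number of edges = 1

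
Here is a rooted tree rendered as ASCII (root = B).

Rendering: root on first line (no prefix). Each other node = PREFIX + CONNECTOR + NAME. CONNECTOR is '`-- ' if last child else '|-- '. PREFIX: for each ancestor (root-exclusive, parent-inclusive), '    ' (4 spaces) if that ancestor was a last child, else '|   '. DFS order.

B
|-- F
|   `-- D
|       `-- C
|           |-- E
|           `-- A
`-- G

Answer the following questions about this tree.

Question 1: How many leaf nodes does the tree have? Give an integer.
Answer: 3

Derivation:
Leaves (nodes with no children): A, E, G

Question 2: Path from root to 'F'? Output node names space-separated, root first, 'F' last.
Walk down from root: B -> F

Answer: B F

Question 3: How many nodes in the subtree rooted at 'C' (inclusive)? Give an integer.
Answer: 3

Derivation:
Subtree rooted at C contains: A, C, E
Count = 3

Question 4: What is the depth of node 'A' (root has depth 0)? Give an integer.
Answer: 4

Derivation:
Path from root to A: B -> F -> D -> C -> A
Depth = number of edges = 4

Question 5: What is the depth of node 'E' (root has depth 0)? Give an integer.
Path from root to E: B -> F -> D -> C -> E
Depth = number of edges = 4

Answer: 4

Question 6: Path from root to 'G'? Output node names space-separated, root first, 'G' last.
Answer: B G

Derivation:
Walk down from root: B -> G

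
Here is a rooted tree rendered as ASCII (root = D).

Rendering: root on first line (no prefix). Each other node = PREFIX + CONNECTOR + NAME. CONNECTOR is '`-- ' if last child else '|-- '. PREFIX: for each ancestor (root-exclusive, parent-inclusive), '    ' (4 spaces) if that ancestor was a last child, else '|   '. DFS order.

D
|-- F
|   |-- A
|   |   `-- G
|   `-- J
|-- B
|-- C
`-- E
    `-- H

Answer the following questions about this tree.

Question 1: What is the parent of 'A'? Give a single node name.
Scan adjacency: A appears as child of F

Answer: F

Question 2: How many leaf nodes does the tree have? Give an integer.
Answer: 5

Derivation:
Leaves (nodes with no children): B, C, G, H, J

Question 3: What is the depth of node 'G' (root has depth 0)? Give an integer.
Path from root to G: D -> F -> A -> G
Depth = number of edges = 3

Answer: 3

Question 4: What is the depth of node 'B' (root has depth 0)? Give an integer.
Answer: 1

Derivation:
Path from root to B: D -> B
Depth = number of edges = 1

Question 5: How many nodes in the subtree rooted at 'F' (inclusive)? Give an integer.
Answer: 4

Derivation:
Subtree rooted at F contains: A, F, G, J
Count = 4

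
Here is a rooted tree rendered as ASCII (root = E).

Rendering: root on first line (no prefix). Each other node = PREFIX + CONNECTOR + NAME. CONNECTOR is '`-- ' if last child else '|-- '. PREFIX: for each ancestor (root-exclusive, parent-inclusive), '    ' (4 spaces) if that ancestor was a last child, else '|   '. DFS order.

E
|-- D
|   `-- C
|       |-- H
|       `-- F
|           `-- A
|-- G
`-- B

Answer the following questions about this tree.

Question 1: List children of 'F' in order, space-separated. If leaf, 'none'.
Answer: A

Derivation:
Node F's children (from adjacency): A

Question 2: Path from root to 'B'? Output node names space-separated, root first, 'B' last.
Answer: E B

Derivation:
Walk down from root: E -> B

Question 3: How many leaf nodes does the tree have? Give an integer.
Answer: 4

Derivation:
Leaves (nodes with no children): A, B, G, H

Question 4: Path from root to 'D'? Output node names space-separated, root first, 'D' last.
Answer: E D

Derivation:
Walk down from root: E -> D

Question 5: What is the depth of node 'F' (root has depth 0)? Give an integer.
Path from root to F: E -> D -> C -> F
Depth = number of edges = 3

Answer: 3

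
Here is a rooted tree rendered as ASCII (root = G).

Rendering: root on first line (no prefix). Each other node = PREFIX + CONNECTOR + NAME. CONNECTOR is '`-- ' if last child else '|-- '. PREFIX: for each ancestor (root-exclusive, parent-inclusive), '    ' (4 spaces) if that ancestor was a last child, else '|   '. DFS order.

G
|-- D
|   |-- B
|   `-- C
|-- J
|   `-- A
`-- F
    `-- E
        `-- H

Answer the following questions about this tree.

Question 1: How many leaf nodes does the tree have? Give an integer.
Answer: 4

Derivation:
Leaves (nodes with no children): A, B, C, H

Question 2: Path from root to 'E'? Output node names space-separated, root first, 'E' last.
Walk down from root: G -> F -> E

Answer: G F E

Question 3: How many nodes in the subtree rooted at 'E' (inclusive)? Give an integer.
Subtree rooted at E contains: E, H
Count = 2

Answer: 2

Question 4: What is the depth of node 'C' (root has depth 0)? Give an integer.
Path from root to C: G -> D -> C
Depth = number of edges = 2

Answer: 2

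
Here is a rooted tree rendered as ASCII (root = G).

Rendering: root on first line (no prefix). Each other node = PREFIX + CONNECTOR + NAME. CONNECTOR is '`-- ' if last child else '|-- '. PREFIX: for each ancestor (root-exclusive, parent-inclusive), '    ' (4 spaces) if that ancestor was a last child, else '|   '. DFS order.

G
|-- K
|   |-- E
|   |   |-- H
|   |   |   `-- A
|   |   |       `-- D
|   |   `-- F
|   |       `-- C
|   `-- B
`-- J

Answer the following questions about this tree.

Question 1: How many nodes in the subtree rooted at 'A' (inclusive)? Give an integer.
Subtree rooted at A contains: A, D
Count = 2

Answer: 2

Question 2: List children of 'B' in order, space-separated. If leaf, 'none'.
Answer: none

Derivation:
Node B's children (from adjacency): (leaf)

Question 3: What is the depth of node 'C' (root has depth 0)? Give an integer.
Answer: 4

Derivation:
Path from root to C: G -> K -> E -> F -> C
Depth = number of edges = 4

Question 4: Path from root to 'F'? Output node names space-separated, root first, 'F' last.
Answer: G K E F

Derivation:
Walk down from root: G -> K -> E -> F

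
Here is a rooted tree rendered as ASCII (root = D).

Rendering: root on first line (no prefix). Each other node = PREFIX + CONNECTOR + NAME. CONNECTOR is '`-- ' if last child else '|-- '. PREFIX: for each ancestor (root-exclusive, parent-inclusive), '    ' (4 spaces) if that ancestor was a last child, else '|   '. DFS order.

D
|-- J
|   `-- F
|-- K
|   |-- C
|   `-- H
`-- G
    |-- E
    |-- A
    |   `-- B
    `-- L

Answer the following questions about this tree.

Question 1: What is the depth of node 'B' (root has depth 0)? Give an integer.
Path from root to B: D -> G -> A -> B
Depth = number of edges = 3

Answer: 3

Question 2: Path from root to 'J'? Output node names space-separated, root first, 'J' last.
Walk down from root: D -> J

Answer: D J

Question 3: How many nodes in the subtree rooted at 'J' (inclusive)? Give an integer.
Subtree rooted at J contains: F, J
Count = 2

Answer: 2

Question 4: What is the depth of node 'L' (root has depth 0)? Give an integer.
Path from root to L: D -> G -> L
Depth = number of edges = 2

Answer: 2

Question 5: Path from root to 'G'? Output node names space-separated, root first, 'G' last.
Answer: D G

Derivation:
Walk down from root: D -> G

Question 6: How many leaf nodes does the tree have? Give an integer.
Leaves (nodes with no children): B, C, E, F, H, L

Answer: 6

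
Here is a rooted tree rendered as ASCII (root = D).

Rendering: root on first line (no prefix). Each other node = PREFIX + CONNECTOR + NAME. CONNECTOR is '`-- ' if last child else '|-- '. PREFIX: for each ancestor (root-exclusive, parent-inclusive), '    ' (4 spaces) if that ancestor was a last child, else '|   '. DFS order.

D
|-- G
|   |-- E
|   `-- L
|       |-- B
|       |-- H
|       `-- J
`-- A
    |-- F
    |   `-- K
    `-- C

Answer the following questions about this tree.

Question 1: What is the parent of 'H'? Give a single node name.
Scan adjacency: H appears as child of L

Answer: L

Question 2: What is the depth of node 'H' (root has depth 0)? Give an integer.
Path from root to H: D -> G -> L -> H
Depth = number of edges = 3

Answer: 3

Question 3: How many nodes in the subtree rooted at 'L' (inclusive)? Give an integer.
Answer: 4

Derivation:
Subtree rooted at L contains: B, H, J, L
Count = 4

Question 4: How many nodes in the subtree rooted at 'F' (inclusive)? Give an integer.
Subtree rooted at F contains: F, K
Count = 2

Answer: 2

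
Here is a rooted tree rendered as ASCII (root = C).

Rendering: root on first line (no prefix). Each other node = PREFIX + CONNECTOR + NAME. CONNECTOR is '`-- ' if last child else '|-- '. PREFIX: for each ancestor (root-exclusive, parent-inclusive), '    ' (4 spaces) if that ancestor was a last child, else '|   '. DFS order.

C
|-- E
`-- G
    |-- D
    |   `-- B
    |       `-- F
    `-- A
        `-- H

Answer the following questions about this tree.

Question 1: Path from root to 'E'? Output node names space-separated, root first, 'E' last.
Walk down from root: C -> E

Answer: C E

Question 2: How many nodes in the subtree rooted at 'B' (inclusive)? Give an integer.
Subtree rooted at B contains: B, F
Count = 2

Answer: 2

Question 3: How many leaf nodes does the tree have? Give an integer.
Leaves (nodes with no children): E, F, H

Answer: 3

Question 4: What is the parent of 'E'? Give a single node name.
Scan adjacency: E appears as child of C

Answer: C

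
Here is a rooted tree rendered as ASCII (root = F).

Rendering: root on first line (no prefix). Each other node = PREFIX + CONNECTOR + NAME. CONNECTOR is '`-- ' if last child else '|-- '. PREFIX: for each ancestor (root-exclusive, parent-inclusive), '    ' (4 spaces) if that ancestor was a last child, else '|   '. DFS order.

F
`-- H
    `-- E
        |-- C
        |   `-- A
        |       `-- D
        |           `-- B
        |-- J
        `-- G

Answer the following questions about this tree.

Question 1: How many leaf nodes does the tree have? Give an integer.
Answer: 3

Derivation:
Leaves (nodes with no children): B, G, J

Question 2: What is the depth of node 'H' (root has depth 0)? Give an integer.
Answer: 1

Derivation:
Path from root to H: F -> H
Depth = number of edges = 1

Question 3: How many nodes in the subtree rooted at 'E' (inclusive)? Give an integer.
Subtree rooted at E contains: A, B, C, D, E, G, J
Count = 7

Answer: 7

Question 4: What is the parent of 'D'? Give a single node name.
Scan adjacency: D appears as child of A

Answer: A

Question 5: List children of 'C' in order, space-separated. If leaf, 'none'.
Answer: A

Derivation:
Node C's children (from adjacency): A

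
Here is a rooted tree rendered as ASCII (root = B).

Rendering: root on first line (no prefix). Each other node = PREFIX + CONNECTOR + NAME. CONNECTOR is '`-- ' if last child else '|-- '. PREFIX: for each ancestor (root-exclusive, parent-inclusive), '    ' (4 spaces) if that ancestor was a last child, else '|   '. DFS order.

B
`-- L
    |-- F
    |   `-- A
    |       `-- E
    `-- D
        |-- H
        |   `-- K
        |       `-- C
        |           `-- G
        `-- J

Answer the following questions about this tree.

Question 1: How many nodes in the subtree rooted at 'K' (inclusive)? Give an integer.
Answer: 3

Derivation:
Subtree rooted at K contains: C, G, K
Count = 3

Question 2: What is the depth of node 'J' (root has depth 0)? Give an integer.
Answer: 3

Derivation:
Path from root to J: B -> L -> D -> J
Depth = number of edges = 3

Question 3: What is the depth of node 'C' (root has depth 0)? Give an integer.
Path from root to C: B -> L -> D -> H -> K -> C
Depth = number of edges = 5

Answer: 5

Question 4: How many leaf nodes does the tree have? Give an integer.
Answer: 3

Derivation:
Leaves (nodes with no children): E, G, J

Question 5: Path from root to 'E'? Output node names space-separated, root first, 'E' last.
Answer: B L F A E

Derivation:
Walk down from root: B -> L -> F -> A -> E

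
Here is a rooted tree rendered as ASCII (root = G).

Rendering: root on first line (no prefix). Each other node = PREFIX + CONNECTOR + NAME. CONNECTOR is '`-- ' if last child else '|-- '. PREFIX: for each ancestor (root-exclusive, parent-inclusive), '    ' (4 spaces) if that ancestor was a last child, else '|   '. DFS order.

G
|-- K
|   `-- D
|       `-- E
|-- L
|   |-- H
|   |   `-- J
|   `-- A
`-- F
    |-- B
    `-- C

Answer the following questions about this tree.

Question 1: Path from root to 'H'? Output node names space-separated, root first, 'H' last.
Answer: G L H

Derivation:
Walk down from root: G -> L -> H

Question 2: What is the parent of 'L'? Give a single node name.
Answer: G

Derivation:
Scan adjacency: L appears as child of G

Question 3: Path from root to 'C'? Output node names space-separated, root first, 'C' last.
Answer: G F C

Derivation:
Walk down from root: G -> F -> C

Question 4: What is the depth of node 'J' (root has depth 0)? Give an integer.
Answer: 3

Derivation:
Path from root to J: G -> L -> H -> J
Depth = number of edges = 3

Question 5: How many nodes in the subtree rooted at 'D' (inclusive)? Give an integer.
Answer: 2

Derivation:
Subtree rooted at D contains: D, E
Count = 2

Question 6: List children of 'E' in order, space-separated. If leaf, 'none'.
Answer: none

Derivation:
Node E's children (from adjacency): (leaf)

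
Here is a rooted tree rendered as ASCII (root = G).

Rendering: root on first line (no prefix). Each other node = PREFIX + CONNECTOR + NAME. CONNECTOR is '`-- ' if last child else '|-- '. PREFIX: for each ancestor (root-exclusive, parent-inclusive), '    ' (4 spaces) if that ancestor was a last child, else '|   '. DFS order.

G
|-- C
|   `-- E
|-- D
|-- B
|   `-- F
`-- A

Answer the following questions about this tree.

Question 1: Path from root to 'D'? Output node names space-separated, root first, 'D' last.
Answer: G D

Derivation:
Walk down from root: G -> D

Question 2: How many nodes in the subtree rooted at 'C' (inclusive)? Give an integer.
Subtree rooted at C contains: C, E
Count = 2

Answer: 2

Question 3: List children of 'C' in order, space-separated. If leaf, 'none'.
Node C's children (from adjacency): E

Answer: E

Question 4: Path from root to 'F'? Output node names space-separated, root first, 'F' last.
Answer: G B F

Derivation:
Walk down from root: G -> B -> F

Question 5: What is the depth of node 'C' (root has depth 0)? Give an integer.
Answer: 1

Derivation:
Path from root to C: G -> C
Depth = number of edges = 1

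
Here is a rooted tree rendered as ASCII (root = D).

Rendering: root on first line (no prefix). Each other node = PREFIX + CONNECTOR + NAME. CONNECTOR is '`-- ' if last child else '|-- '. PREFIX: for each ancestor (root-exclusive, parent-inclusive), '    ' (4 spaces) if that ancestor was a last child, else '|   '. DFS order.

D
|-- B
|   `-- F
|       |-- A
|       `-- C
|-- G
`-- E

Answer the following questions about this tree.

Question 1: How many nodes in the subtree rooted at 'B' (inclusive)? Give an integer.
Answer: 4

Derivation:
Subtree rooted at B contains: A, B, C, F
Count = 4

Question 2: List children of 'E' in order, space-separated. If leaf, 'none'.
Node E's children (from adjacency): (leaf)

Answer: none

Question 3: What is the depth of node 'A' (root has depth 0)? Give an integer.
Path from root to A: D -> B -> F -> A
Depth = number of edges = 3

Answer: 3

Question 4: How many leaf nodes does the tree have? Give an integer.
Leaves (nodes with no children): A, C, E, G

Answer: 4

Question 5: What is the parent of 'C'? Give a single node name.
Answer: F

Derivation:
Scan adjacency: C appears as child of F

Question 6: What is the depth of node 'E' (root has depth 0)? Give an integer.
Answer: 1

Derivation:
Path from root to E: D -> E
Depth = number of edges = 1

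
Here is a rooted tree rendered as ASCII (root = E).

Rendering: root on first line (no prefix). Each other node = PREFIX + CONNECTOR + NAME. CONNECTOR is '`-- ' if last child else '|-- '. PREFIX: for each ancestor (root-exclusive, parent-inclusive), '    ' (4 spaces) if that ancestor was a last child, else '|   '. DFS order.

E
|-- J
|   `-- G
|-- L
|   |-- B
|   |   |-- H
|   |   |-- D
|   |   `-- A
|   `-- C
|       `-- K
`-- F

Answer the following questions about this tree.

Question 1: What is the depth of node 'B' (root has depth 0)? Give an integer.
Path from root to B: E -> L -> B
Depth = number of edges = 2

Answer: 2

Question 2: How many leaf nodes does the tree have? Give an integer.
Answer: 6

Derivation:
Leaves (nodes with no children): A, D, F, G, H, K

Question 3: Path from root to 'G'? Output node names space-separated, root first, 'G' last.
Answer: E J G

Derivation:
Walk down from root: E -> J -> G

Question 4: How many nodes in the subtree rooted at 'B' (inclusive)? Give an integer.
Subtree rooted at B contains: A, B, D, H
Count = 4

Answer: 4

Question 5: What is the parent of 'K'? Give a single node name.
Answer: C

Derivation:
Scan adjacency: K appears as child of C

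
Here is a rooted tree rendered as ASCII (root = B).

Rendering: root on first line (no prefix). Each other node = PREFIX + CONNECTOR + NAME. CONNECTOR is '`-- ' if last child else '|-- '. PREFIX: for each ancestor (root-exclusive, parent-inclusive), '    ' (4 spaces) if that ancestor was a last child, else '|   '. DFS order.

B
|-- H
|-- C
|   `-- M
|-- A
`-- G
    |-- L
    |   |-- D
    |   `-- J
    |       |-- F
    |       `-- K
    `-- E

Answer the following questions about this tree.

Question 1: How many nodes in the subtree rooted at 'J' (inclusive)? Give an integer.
Subtree rooted at J contains: F, J, K
Count = 3

Answer: 3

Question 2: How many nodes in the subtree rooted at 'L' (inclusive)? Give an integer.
Subtree rooted at L contains: D, F, J, K, L
Count = 5

Answer: 5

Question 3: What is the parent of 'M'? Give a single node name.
Scan adjacency: M appears as child of C

Answer: C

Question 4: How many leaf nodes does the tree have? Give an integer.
Leaves (nodes with no children): A, D, E, F, H, K, M

Answer: 7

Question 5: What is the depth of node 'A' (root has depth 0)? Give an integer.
Answer: 1

Derivation:
Path from root to A: B -> A
Depth = number of edges = 1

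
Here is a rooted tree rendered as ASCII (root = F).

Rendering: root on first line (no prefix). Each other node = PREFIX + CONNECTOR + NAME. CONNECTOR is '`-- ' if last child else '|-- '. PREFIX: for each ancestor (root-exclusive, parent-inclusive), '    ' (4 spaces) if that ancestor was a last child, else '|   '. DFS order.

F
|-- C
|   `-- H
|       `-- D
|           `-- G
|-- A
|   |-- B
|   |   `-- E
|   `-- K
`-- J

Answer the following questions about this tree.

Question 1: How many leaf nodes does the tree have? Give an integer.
Leaves (nodes with no children): E, G, J, K

Answer: 4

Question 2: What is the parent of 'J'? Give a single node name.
Scan adjacency: J appears as child of F

Answer: F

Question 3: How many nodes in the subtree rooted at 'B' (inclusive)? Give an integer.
Subtree rooted at B contains: B, E
Count = 2

Answer: 2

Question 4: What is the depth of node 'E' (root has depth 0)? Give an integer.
Answer: 3

Derivation:
Path from root to E: F -> A -> B -> E
Depth = number of edges = 3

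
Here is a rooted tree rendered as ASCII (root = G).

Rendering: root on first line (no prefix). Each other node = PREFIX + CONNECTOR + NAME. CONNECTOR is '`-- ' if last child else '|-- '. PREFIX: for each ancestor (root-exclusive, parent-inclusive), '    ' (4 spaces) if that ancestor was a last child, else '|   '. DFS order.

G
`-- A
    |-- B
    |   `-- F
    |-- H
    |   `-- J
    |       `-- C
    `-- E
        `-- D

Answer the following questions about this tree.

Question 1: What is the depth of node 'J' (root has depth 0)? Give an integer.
Path from root to J: G -> A -> H -> J
Depth = number of edges = 3

Answer: 3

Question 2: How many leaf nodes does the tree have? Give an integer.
Answer: 3

Derivation:
Leaves (nodes with no children): C, D, F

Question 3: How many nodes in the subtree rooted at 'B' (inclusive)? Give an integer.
Answer: 2

Derivation:
Subtree rooted at B contains: B, F
Count = 2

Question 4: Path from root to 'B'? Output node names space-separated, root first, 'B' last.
Walk down from root: G -> A -> B

Answer: G A B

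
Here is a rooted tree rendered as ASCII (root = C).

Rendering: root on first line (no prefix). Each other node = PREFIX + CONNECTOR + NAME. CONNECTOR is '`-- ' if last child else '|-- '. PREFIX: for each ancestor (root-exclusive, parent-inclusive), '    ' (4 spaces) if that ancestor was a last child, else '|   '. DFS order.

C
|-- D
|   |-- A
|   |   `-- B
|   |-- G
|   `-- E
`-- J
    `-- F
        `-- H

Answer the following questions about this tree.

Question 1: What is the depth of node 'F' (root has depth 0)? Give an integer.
Path from root to F: C -> J -> F
Depth = number of edges = 2

Answer: 2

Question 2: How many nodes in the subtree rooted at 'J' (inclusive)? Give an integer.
Subtree rooted at J contains: F, H, J
Count = 3

Answer: 3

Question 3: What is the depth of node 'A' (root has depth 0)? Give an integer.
Path from root to A: C -> D -> A
Depth = number of edges = 2

Answer: 2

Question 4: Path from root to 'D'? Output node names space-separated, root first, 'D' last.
Answer: C D

Derivation:
Walk down from root: C -> D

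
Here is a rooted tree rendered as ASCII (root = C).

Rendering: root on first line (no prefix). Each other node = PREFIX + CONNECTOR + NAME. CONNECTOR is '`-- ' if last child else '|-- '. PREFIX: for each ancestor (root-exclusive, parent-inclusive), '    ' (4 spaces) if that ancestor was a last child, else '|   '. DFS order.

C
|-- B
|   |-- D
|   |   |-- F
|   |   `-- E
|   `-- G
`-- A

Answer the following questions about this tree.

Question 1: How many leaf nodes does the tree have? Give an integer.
Leaves (nodes with no children): A, E, F, G

Answer: 4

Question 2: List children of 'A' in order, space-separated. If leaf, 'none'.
Answer: none

Derivation:
Node A's children (from adjacency): (leaf)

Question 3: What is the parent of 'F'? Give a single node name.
Scan adjacency: F appears as child of D

Answer: D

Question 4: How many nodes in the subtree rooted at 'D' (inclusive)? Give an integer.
Answer: 3

Derivation:
Subtree rooted at D contains: D, E, F
Count = 3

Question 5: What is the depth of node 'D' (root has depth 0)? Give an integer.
Path from root to D: C -> B -> D
Depth = number of edges = 2

Answer: 2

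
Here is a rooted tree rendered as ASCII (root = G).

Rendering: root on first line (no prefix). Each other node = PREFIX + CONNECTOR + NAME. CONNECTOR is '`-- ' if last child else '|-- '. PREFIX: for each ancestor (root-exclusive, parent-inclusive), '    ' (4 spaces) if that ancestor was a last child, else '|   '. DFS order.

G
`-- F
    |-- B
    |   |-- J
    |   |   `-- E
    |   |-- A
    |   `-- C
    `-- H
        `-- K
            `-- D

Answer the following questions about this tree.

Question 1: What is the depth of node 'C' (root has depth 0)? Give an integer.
Path from root to C: G -> F -> B -> C
Depth = number of edges = 3

Answer: 3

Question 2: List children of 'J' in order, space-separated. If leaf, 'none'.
Node J's children (from adjacency): E

Answer: E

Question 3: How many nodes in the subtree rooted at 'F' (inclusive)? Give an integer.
Answer: 9

Derivation:
Subtree rooted at F contains: A, B, C, D, E, F, H, J, K
Count = 9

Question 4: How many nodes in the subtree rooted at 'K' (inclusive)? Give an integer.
Subtree rooted at K contains: D, K
Count = 2

Answer: 2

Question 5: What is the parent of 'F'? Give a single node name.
Scan adjacency: F appears as child of G

Answer: G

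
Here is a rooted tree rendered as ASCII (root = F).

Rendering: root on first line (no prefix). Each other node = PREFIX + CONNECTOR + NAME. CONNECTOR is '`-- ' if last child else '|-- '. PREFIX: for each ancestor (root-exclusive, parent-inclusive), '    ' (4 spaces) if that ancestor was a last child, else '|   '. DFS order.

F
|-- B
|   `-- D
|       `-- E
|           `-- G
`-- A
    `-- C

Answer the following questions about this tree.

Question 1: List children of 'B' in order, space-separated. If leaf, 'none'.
Answer: D

Derivation:
Node B's children (from adjacency): D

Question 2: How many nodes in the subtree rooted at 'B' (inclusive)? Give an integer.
Answer: 4

Derivation:
Subtree rooted at B contains: B, D, E, G
Count = 4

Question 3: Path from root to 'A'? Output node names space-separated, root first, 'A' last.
Walk down from root: F -> A

Answer: F A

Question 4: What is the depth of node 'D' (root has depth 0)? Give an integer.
Answer: 2

Derivation:
Path from root to D: F -> B -> D
Depth = number of edges = 2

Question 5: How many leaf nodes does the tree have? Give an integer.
Answer: 2

Derivation:
Leaves (nodes with no children): C, G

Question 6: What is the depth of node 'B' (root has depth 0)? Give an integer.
Answer: 1

Derivation:
Path from root to B: F -> B
Depth = number of edges = 1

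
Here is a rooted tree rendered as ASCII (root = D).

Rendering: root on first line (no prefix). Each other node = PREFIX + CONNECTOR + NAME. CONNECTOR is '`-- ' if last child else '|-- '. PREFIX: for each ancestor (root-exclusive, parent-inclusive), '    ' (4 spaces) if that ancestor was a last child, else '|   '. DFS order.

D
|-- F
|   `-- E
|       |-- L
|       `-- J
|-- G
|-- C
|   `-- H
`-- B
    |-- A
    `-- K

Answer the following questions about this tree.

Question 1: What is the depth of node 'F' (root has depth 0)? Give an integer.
Path from root to F: D -> F
Depth = number of edges = 1

Answer: 1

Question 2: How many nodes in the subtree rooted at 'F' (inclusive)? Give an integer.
Answer: 4

Derivation:
Subtree rooted at F contains: E, F, J, L
Count = 4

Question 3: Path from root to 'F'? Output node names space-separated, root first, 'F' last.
Walk down from root: D -> F

Answer: D F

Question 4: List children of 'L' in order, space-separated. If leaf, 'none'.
Node L's children (from adjacency): (leaf)

Answer: none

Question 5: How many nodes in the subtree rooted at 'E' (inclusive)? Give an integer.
Subtree rooted at E contains: E, J, L
Count = 3

Answer: 3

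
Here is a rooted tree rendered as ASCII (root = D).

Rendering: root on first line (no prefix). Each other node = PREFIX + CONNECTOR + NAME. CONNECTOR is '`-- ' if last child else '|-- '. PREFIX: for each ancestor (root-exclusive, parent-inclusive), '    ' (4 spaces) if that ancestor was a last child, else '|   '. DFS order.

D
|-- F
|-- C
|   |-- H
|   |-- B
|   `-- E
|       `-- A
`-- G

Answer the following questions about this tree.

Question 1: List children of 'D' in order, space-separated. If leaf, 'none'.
Node D's children (from adjacency): F, C, G

Answer: F C G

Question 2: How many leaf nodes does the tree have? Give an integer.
Answer: 5

Derivation:
Leaves (nodes with no children): A, B, F, G, H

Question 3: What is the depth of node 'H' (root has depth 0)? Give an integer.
Answer: 2

Derivation:
Path from root to H: D -> C -> H
Depth = number of edges = 2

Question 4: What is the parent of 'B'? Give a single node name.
Answer: C

Derivation:
Scan adjacency: B appears as child of C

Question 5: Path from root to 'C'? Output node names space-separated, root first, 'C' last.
Answer: D C

Derivation:
Walk down from root: D -> C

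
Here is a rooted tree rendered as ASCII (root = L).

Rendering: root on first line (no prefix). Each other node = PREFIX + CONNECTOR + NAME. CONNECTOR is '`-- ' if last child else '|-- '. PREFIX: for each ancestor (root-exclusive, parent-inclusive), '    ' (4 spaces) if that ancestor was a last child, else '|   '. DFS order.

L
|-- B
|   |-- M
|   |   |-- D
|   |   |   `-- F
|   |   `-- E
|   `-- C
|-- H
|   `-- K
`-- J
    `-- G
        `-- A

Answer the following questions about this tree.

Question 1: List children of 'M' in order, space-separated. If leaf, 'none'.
Answer: D E

Derivation:
Node M's children (from adjacency): D, E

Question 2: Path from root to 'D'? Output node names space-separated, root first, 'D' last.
Answer: L B M D

Derivation:
Walk down from root: L -> B -> M -> D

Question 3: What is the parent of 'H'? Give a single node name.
Scan adjacency: H appears as child of L

Answer: L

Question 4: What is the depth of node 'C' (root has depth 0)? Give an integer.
Answer: 2

Derivation:
Path from root to C: L -> B -> C
Depth = number of edges = 2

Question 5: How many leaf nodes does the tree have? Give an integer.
Answer: 5

Derivation:
Leaves (nodes with no children): A, C, E, F, K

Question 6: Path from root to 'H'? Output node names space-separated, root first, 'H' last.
Walk down from root: L -> H

Answer: L H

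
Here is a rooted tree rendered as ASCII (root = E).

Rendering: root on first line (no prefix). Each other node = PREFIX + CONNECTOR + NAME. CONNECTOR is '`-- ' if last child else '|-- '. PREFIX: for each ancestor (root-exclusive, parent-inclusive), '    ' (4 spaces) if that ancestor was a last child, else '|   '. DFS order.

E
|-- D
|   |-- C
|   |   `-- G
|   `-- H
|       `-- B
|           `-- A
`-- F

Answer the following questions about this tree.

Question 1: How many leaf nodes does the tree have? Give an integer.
Leaves (nodes with no children): A, F, G

Answer: 3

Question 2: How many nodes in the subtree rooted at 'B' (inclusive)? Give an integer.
Subtree rooted at B contains: A, B
Count = 2

Answer: 2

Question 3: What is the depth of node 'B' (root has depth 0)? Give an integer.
Answer: 3

Derivation:
Path from root to B: E -> D -> H -> B
Depth = number of edges = 3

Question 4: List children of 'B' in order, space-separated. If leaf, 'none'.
Answer: A

Derivation:
Node B's children (from adjacency): A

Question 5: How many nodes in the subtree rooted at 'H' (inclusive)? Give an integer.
Subtree rooted at H contains: A, B, H
Count = 3

Answer: 3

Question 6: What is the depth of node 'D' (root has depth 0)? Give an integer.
Answer: 1

Derivation:
Path from root to D: E -> D
Depth = number of edges = 1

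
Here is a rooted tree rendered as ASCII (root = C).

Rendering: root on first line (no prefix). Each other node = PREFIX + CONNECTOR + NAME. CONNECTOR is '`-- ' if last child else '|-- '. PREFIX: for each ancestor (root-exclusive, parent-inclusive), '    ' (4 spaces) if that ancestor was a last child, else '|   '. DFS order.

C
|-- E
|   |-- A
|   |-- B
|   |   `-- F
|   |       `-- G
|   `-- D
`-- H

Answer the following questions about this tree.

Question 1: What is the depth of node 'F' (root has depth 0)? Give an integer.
Path from root to F: C -> E -> B -> F
Depth = number of edges = 3

Answer: 3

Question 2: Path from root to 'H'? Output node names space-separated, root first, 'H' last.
Walk down from root: C -> H

Answer: C H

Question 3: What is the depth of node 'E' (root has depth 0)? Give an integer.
Answer: 1

Derivation:
Path from root to E: C -> E
Depth = number of edges = 1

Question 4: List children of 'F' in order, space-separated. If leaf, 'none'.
Answer: G

Derivation:
Node F's children (from adjacency): G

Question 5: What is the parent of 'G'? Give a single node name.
Answer: F

Derivation:
Scan adjacency: G appears as child of F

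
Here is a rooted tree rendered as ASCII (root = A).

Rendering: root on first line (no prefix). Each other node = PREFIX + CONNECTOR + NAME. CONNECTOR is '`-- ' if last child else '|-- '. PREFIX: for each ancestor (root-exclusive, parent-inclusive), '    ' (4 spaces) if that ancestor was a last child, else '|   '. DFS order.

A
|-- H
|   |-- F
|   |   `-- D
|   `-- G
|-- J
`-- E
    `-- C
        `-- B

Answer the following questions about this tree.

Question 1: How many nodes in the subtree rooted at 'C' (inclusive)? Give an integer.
Answer: 2

Derivation:
Subtree rooted at C contains: B, C
Count = 2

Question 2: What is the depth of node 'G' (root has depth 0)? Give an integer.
Path from root to G: A -> H -> G
Depth = number of edges = 2

Answer: 2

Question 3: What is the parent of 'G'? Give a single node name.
Scan adjacency: G appears as child of H

Answer: H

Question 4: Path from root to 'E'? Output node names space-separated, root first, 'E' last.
Answer: A E

Derivation:
Walk down from root: A -> E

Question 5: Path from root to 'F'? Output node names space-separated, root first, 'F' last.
Answer: A H F

Derivation:
Walk down from root: A -> H -> F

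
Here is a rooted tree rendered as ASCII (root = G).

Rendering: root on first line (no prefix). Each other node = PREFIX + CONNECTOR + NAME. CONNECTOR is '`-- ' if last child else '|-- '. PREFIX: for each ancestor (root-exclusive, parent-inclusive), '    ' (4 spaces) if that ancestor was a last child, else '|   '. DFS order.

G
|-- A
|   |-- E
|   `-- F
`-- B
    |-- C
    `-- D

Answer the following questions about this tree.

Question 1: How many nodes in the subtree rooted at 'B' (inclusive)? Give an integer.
Answer: 3

Derivation:
Subtree rooted at B contains: B, C, D
Count = 3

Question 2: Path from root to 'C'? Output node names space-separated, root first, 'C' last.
Walk down from root: G -> B -> C

Answer: G B C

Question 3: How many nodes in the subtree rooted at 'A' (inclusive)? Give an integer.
Subtree rooted at A contains: A, E, F
Count = 3

Answer: 3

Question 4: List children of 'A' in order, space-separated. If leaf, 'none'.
Node A's children (from adjacency): E, F

Answer: E F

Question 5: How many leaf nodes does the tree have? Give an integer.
Answer: 4

Derivation:
Leaves (nodes with no children): C, D, E, F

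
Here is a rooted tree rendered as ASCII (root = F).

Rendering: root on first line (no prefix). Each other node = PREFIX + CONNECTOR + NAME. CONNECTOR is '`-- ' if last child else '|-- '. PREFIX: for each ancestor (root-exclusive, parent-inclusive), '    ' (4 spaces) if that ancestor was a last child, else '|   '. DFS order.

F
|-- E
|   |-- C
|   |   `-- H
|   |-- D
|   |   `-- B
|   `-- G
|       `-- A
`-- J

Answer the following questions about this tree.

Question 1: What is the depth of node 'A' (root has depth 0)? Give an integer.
Answer: 3

Derivation:
Path from root to A: F -> E -> G -> A
Depth = number of edges = 3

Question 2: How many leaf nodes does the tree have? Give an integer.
Leaves (nodes with no children): A, B, H, J

Answer: 4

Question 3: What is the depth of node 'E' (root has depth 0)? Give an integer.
Path from root to E: F -> E
Depth = number of edges = 1

Answer: 1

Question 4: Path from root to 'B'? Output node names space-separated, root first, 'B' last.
Answer: F E D B

Derivation:
Walk down from root: F -> E -> D -> B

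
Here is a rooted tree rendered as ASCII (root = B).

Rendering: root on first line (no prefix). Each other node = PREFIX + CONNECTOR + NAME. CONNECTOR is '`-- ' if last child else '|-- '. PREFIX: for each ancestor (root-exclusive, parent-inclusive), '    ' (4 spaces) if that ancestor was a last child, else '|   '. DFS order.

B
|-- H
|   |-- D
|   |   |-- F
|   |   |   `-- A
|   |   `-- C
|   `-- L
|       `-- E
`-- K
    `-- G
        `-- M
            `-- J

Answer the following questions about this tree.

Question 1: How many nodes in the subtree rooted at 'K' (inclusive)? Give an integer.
Subtree rooted at K contains: G, J, K, M
Count = 4

Answer: 4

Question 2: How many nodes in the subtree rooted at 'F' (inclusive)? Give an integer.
Answer: 2

Derivation:
Subtree rooted at F contains: A, F
Count = 2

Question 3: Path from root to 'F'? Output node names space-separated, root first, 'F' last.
Walk down from root: B -> H -> D -> F

Answer: B H D F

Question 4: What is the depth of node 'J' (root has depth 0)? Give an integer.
Answer: 4

Derivation:
Path from root to J: B -> K -> G -> M -> J
Depth = number of edges = 4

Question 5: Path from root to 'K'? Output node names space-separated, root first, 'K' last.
Answer: B K

Derivation:
Walk down from root: B -> K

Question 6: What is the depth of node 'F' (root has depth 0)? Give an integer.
Answer: 3

Derivation:
Path from root to F: B -> H -> D -> F
Depth = number of edges = 3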